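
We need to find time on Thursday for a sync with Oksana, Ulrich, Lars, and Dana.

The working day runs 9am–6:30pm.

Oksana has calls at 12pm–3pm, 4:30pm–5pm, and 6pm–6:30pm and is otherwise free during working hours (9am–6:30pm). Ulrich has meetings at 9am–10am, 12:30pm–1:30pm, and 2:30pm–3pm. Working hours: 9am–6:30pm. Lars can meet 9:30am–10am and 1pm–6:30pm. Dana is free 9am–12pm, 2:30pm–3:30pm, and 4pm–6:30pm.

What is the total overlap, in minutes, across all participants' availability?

Oksana free within 09:00–18:30: 09:00–12:00, 15:00–16:30, 17:00–18:00.
Ulrich free within 09:00–18:30: 10:00–12:30, 13:30–14:30, 15:00–18:30.
Oksana ∩ Ulrich: 10:00–12:00, 15:00–16:30, 17:00–18:00.
Oksana ∩ Ulrich ∩ Lars: 15:00–16:30, 17:00–18:00.
Oksana ∩ Ulrich ∩ Lars ∩ Dana: 15:00–15:30, 16:00–16:30, 17:00–18:00.
Total common minutes: 30 + 30 + 60 = 120.

120 minutes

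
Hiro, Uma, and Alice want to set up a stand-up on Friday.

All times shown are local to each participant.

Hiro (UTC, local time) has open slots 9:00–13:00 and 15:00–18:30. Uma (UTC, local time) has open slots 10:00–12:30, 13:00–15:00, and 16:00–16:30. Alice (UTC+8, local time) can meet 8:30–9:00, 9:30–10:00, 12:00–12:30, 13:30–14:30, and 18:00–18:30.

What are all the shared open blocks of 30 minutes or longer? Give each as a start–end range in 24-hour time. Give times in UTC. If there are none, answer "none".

10:00–10:30

Hiro → UTC: 09:00–13:00, 15:00–18:30.
Uma → UTC: 10:00–12:30, 13:00–15:00, 16:00–16:30.
Alice → UTC: 00:30–01:00, 01:30–02:00, 04:00–04:30, 05:30–06:30, 10:00–10:30.
Hiro ∩ Uma: 10:00–12:30, 16:00–16:30.
Hiro ∩ Uma ∩ Alice: 10:00–10:30.
Windows ≥ 30 min: 10:00–10:30.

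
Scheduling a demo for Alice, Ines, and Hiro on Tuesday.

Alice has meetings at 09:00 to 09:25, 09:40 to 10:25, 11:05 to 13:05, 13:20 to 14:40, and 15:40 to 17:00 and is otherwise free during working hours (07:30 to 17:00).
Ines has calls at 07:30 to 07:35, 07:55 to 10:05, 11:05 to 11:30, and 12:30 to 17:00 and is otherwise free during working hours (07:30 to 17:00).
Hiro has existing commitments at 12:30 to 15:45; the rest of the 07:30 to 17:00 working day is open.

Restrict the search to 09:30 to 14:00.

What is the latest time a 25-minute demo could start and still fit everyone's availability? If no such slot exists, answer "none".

10:40

Alice free within 07:30–17:00: 07:30–09:00, 09:25–09:40, 10:25–11:05, 13:05–13:20, 14:40–15:40.
Ines free within 07:30–17:00: 07:35–07:55, 10:05–11:05, 11:30–12:30.
Hiro free within 07:30–17:00: 07:30–12:30, 15:45–17:00.
Alice ∩ Ines: 07:35–07:55, 10:25–11:05.
Alice ∩ Ines ∩ Hiro: 07:35–07:55, 10:25–11:05.
Restricted to 09:30–14:00: 10:25–11:05.
Windows ≥ 25 min: 10:25–11:05.
Latest start in the last window 10:25–11:05 is 11:05 − 25 min = 10:40.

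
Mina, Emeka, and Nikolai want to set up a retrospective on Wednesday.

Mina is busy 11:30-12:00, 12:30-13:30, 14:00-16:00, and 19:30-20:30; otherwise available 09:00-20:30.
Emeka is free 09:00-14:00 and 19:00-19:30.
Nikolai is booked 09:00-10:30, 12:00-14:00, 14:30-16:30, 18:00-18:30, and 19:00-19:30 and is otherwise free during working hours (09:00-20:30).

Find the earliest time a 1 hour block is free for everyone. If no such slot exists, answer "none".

10:30

Mina free within 09:00–20:30: 09:00–11:30, 12:00–12:30, 13:30–14:00, 16:00–19:30.
Nikolai free within 09:00–20:30: 10:30–12:00, 14:00–14:30, 16:30–18:00, 18:30–19:00, 19:30–20:30.
Mina ∩ Emeka: 09:00–11:30, 12:00–12:30, 13:30–14:00, 19:00–19:30.
Mina ∩ Emeka ∩ Nikolai: 10:30–11:30.
Windows ≥ 60 min: 10:30–11:30.
Earliest such window starts at 10:30.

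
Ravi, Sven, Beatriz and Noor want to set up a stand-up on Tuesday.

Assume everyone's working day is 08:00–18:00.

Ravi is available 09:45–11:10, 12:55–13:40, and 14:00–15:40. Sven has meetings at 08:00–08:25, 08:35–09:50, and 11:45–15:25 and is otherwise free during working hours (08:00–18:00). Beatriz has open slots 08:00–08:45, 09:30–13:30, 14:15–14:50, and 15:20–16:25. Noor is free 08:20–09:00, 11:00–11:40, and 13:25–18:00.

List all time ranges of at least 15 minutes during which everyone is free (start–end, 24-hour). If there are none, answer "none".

Sven free within 08:00–18:00: 08:25–08:35, 09:50–11:45, 15:25–18:00.
Ravi ∩ Sven: 09:50–11:10, 15:25–15:40.
Ravi ∩ Sven ∩ Beatriz: 09:50–11:10, 15:25–15:40.
Ravi ∩ Sven ∩ Beatriz ∩ Noor: 11:00–11:10, 15:25–15:40.
Windows ≥ 15 min: 15:25–15:40.

15:25–15:40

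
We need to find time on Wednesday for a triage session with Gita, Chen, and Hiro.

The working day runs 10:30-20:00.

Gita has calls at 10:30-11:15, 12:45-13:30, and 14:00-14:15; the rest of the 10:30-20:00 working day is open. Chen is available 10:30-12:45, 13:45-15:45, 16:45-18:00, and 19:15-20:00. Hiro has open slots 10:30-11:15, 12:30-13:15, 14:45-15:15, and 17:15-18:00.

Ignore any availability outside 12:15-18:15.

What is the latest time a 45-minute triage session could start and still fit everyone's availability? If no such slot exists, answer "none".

17:15

Gita free within 10:30–20:00: 11:15–12:45, 13:30–14:00, 14:15–20:00.
Gita ∩ Chen: 11:15–12:45, 13:45–14:00, 14:15–15:45, 16:45–18:00, 19:15–20:00.
Gita ∩ Chen ∩ Hiro: 12:30–12:45, 14:45–15:15, 17:15–18:00.
Restricted to 12:15–18:15: 12:30–12:45, 14:45–15:15, 17:15–18:00.
Windows ≥ 45 min: 17:15–18:00.
Latest start in the last window 17:15–18:00 is 18:00 − 45 min = 17:15.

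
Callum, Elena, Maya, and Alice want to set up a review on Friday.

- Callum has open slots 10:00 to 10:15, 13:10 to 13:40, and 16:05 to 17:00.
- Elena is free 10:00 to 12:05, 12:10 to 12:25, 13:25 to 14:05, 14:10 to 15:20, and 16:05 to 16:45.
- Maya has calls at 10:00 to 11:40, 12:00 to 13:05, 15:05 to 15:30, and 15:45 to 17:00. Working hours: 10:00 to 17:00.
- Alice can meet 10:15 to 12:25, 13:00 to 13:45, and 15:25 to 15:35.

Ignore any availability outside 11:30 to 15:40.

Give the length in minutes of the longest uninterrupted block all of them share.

15 minutes

Maya free within 10:00–17:00: 11:40–12:00, 13:05–15:05, 15:30–15:45.
Callum ∩ Elena: 10:00–10:15, 13:25–13:40, 16:05–16:45.
Callum ∩ Elena ∩ Maya: 13:25–13:40.
Callum ∩ Elena ∩ Maya ∩ Alice: 13:25–13:40.
Restricted to 11:30–15:40: 13:25–13:40.
Single common window of 15 minutes.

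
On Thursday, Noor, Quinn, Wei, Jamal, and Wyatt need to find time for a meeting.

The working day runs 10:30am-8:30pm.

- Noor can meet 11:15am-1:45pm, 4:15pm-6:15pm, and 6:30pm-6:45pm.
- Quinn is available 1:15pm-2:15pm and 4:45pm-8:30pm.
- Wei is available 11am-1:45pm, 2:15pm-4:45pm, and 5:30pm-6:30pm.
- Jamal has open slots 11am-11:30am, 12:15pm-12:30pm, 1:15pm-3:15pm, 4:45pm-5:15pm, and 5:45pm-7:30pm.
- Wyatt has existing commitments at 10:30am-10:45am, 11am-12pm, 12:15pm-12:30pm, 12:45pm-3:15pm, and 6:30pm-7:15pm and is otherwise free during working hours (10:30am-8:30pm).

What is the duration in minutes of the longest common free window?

Wyatt free within 10:30–20:30: 10:45–11:00, 12:00–12:15, 12:30–12:45, 15:15–18:30, 19:15–20:30.
Noor ∩ Quinn: 13:15–13:45, 16:45–18:15, 18:30–18:45.
Noor ∩ Quinn ∩ Wei: 13:15–13:45, 17:30–18:15.
Noor ∩ Quinn ∩ Wei ∩ Jamal: 13:15–13:45, 17:45–18:15.
Noor ∩ Quinn ∩ Wei ∩ Jamal ∩ Wyatt: 17:45–18:15.
Single common window of 30 minutes.

30 minutes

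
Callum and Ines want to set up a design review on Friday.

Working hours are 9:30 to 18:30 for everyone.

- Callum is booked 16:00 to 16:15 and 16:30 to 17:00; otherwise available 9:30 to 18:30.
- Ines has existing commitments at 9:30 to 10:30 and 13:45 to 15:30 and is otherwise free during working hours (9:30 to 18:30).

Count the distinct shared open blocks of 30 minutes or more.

3

Callum free within 09:30–18:30: 09:30–16:00, 16:15–16:30, 17:00–18:30.
Ines free within 09:30–18:30: 10:30–13:45, 15:30–18:30.
Callum ∩ Ines: 10:30–13:45, 15:30–16:00, 16:15–16:30, 17:00–18:30.
Windows ≥ 30 min: 10:30–13:45, 15:30–16:00, 17:00–18:30.
That's 3 windows.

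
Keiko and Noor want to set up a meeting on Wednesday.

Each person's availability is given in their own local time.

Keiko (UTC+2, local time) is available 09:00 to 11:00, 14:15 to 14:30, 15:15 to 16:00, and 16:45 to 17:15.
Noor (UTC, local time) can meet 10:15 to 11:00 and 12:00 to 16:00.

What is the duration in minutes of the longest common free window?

Keiko → UTC: 07:00–09:00, 12:15–12:30, 13:15–14:00, 14:45–15:15.
Noor → UTC: 10:15–11:00, 12:00–16:00.
Keiko ∩ Noor: 12:15–12:30, 13:15–14:00, 14:45–15:15.
Common window lengths: 15, 45, 30 min; longest is 45.

45 minutes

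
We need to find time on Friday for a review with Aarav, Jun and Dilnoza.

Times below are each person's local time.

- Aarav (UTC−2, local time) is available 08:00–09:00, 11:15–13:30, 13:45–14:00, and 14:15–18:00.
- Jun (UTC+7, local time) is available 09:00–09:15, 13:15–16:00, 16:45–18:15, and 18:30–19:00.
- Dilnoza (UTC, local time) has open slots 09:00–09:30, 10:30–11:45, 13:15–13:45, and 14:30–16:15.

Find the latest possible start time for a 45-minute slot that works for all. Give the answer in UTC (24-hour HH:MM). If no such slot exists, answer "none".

none

Aarav → UTC: 10:00–11:00, 13:15–15:30, 15:45–16:00, 16:15–20:00.
Jun → UTC: 02:00–02:15, 06:15–09:00, 09:45–11:15, 11:30–12:00.
Dilnoza → UTC: 09:00–09:30, 10:30–11:45, 13:15–13:45, 14:30–16:15.
Aarav ∩ Jun: 10:00–11:00.
Aarav ∩ Jun ∩ Dilnoza: 10:30–11:00.
Windows ≥ 45 min: (none).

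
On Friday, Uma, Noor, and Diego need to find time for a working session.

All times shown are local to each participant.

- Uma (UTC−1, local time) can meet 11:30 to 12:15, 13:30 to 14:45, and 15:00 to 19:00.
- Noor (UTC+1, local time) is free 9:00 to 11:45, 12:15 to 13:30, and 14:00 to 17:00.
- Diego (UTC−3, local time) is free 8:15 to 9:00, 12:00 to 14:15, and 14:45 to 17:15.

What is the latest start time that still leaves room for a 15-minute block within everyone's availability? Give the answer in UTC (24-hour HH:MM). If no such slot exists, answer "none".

15:30

Uma → UTC: 12:30–13:15, 14:30–15:45, 16:00–20:00.
Noor → UTC: 08:00–10:45, 11:15–12:30, 13:00–16:00.
Diego → UTC: 11:15–12:00, 15:00–17:15, 17:45–20:15.
Uma ∩ Noor: 13:00–13:15, 14:30–15:45.
Uma ∩ Noor ∩ Diego: 15:00–15:45.
Windows ≥ 15 min: 15:00–15:45.
Latest start in the last window 15:00–15:45 is 15:45 − 15 min = 15:30.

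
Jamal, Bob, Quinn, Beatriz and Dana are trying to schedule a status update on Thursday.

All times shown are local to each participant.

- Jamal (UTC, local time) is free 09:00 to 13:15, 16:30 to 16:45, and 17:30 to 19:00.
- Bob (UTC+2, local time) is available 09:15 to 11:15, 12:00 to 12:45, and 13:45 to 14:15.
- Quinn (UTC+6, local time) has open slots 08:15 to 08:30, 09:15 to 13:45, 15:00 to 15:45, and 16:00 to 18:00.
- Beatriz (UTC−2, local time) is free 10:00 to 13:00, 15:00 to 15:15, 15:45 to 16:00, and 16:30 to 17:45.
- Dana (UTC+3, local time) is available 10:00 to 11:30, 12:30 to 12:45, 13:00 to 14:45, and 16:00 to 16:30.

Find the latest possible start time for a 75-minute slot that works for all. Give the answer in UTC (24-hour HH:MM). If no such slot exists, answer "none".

none

Jamal → UTC: 09:00–13:15, 16:30–16:45, 17:30–19:00.
Bob → UTC: 07:15–09:15, 10:00–10:45, 11:45–12:15.
Quinn → UTC: 02:15–02:30, 03:15–07:45, 09:00–09:45, 10:00–12:00.
Beatriz → UTC: 12:00–15:00, 17:00–17:15, 17:45–18:00, 18:30–19:45.
Dana → UTC: 07:00–08:30, 09:30–09:45, 10:00–11:45, 13:00–13:30.
Jamal ∩ Bob: 09:00–09:15, 10:00–10:45, 11:45–12:15.
Jamal ∩ Bob ∩ Quinn: 09:00–09:15, 10:00–10:45, 11:45–12:00.
Jamal ∩ Bob ∩ Quinn ∩ Beatriz: (none).
Jamal ∩ Bob ∩ Quinn ∩ Beatriz ∩ Dana: (none).
Windows ≥ 75 min: (none).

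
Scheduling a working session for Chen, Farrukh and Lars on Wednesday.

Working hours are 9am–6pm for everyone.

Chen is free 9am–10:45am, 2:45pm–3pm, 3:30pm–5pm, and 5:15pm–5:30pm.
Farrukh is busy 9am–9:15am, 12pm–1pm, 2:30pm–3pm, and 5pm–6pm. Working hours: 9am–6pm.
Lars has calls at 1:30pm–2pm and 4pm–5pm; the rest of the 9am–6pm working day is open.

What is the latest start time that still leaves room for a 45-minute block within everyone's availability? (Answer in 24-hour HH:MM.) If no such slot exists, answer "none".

Farrukh free within 09:00–18:00: 09:15–12:00, 13:00–14:30, 15:00–17:00.
Lars free within 09:00–18:00: 09:00–13:30, 14:00–16:00, 17:00–18:00.
Chen ∩ Farrukh: 09:15–10:45, 15:30–17:00.
Chen ∩ Farrukh ∩ Lars: 09:15–10:45, 15:30–16:00.
Windows ≥ 45 min: 09:15–10:45.
Latest start in the last window 09:15–10:45 is 10:45 − 45 min = 10:00.

10:00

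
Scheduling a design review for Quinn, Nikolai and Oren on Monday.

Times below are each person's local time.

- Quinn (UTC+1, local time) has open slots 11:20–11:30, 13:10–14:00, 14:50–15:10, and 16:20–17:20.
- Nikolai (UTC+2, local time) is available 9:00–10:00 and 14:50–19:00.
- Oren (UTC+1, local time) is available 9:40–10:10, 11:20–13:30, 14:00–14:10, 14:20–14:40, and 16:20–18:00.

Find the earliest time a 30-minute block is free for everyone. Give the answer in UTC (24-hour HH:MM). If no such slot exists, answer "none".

15:20

Quinn → UTC: 10:20–10:30, 12:10–13:00, 13:50–14:10, 15:20–16:20.
Nikolai → UTC: 07:00–08:00, 12:50–17:00.
Oren → UTC: 08:40–09:10, 10:20–12:30, 13:00–13:10, 13:20–13:40, 15:20–17:00.
Quinn ∩ Nikolai: 12:50–13:00, 13:50–14:10, 15:20–16:20.
Quinn ∩ Nikolai ∩ Oren: 15:20–16:20.
Windows ≥ 30 min: 15:20–16:20.
Earliest such window starts at 15:20.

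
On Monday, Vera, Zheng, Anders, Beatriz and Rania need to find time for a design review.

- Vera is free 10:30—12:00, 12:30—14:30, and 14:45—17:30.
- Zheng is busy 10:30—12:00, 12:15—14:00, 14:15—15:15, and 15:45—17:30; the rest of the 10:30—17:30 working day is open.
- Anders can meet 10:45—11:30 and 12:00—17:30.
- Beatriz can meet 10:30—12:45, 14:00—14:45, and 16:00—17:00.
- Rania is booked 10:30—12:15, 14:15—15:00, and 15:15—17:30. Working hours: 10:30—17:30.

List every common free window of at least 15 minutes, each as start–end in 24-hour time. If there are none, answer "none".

14:00–14:15

Zheng free within 10:30–17:30: 12:00–12:15, 14:00–14:15, 15:15–15:45.
Rania free within 10:30–17:30: 12:15–14:15, 15:00–15:15.
Vera ∩ Zheng: 14:00–14:15, 15:15–15:45.
Vera ∩ Zheng ∩ Anders: 14:00–14:15, 15:15–15:45.
Vera ∩ Zheng ∩ Anders ∩ Beatriz: 14:00–14:15.
Vera ∩ Zheng ∩ Anders ∩ Beatriz ∩ Rania: 14:00–14:15.
Windows ≥ 15 min: 14:00–14:15.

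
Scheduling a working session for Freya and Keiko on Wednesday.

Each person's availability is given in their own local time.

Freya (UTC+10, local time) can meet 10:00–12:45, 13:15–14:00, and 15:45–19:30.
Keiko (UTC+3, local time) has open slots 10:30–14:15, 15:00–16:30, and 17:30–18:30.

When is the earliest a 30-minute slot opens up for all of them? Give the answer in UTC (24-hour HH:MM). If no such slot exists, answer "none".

07:30

Freya → UTC: 00:00–02:45, 03:15–04:00, 05:45–09:30.
Keiko → UTC: 07:30–11:15, 12:00–13:30, 14:30–15:30.
Freya ∩ Keiko: 07:30–09:30.
Windows ≥ 30 min: 07:30–09:30.
Earliest such window starts at 07:30.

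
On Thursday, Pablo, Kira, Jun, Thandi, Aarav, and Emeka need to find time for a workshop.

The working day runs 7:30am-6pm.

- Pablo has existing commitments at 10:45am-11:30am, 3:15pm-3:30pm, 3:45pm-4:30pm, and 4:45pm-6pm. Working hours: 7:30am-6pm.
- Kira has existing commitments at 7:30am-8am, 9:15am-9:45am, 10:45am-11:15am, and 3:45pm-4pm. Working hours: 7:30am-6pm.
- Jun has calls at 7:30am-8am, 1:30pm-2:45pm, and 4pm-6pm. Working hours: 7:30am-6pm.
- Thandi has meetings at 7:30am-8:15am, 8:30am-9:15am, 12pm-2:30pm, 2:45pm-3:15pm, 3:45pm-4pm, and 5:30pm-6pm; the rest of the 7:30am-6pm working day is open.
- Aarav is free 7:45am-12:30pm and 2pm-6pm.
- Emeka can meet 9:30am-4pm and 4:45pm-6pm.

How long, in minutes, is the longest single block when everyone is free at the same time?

Pablo free within 07:30–18:00: 07:30–10:45, 11:30–15:15, 15:30–15:45, 16:30–16:45.
Kira free within 07:30–18:00: 08:00–09:15, 09:45–10:45, 11:15–15:45, 16:00–18:00.
Jun free within 07:30–18:00: 08:00–13:30, 14:45–16:00.
Thandi free within 07:30–18:00: 08:15–08:30, 09:15–12:00, 14:30–14:45, 15:15–15:45, 16:00–17:30.
Pablo ∩ Kira: 08:00–09:15, 09:45–10:45, 11:30–15:15, 15:30–15:45, 16:30–16:45.
Pablo ∩ Kira ∩ Jun: 08:00–09:15, 09:45–10:45, 11:30–13:30, 14:45–15:15, 15:30–15:45.
Pablo ∩ Kira ∩ Jun ∩ Thandi: 08:15–08:30, 09:45–10:45, 11:30–12:00, 15:30–15:45.
Pablo ∩ Kira ∩ Jun ∩ Thandi ∩ Aarav: 08:15–08:30, 09:45–10:45, 11:30–12:00, 15:30–15:45.
Pablo ∩ Kira ∩ Jun ∩ Thandi ∩ Aarav ∩ Emeka: 09:45–10:45, 11:30–12:00, 15:30–15:45.
Common window lengths: 60, 30, 15 min; longest is 60.

60 minutes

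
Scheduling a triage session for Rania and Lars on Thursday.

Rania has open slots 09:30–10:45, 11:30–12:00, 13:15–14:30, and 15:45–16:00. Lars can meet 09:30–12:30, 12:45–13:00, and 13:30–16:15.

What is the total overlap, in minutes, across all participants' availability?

180 minutes

Rania ∩ Lars: 09:30–10:45, 11:30–12:00, 13:30–14:30, 15:45–16:00.
Total common minutes: 75 + 30 + 60 + 15 = 180.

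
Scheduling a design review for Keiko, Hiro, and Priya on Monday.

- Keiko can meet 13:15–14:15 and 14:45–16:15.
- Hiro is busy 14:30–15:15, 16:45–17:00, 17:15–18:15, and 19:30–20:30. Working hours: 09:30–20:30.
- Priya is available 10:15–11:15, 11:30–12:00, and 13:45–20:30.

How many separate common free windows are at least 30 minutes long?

2

Hiro free within 09:30–20:30: 09:30–14:30, 15:15–16:45, 17:00–17:15, 18:15–19:30.
Keiko ∩ Hiro: 13:15–14:15, 15:15–16:15.
Keiko ∩ Hiro ∩ Priya: 13:45–14:15, 15:15–16:15.
Windows ≥ 30 min: 13:45–14:15, 15:15–16:15.
That's 2 windows.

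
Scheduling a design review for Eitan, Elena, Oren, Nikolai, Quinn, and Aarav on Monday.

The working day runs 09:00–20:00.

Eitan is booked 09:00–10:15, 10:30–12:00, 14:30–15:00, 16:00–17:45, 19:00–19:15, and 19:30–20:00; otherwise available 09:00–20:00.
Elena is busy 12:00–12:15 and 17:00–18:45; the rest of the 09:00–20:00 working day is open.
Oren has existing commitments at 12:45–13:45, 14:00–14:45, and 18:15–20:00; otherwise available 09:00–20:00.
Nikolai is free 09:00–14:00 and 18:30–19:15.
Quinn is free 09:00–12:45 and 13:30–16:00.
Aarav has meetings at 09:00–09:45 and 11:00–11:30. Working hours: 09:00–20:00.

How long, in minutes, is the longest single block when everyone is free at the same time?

30 minutes

Eitan free within 09:00–20:00: 10:15–10:30, 12:00–14:30, 15:00–16:00, 17:45–19:00, 19:15–19:30.
Elena free within 09:00–20:00: 09:00–12:00, 12:15–17:00, 18:45–20:00.
Oren free within 09:00–20:00: 09:00–12:45, 13:45–14:00, 14:45–18:15.
Aarav free within 09:00–20:00: 09:45–11:00, 11:30–20:00.
Eitan ∩ Elena: 10:15–10:30, 12:15–14:30, 15:00–16:00, 18:45–19:00, 19:15–19:30.
Eitan ∩ Elena ∩ Oren: 10:15–10:30, 12:15–12:45, 13:45–14:00, 15:00–16:00.
Eitan ∩ Elena ∩ Oren ∩ Nikolai: 10:15–10:30, 12:15–12:45, 13:45–14:00.
Eitan ∩ Elena ∩ Oren ∩ Nikolai ∩ Quinn: 10:15–10:30, 12:15–12:45, 13:45–14:00.
Eitan ∩ Elena ∩ Oren ∩ Nikolai ∩ Quinn ∩ Aarav: 10:15–10:30, 12:15–12:45, 13:45–14:00.
Common window lengths: 15, 30, 15 min; longest is 30.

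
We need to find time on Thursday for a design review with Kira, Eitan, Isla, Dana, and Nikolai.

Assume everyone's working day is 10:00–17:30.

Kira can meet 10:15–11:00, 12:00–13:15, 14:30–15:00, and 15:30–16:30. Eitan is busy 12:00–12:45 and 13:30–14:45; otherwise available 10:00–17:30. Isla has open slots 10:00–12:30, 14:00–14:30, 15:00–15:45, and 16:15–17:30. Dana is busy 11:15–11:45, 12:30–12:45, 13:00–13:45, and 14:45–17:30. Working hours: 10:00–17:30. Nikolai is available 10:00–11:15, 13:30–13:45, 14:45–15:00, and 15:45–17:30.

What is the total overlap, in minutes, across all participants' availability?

45 minutes

Eitan free within 10:00–17:30: 10:00–12:00, 12:45–13:30, 14:45–17:30.
Dana free within 10:00–17:30: 10:00–11:15, 11:45–12:30, 12:45–13:00, 13:45–14:45.
Kira ∩ Eitan: 10:15–11:00, 12:45–13:15, 14:45–15:00, 15:30–16:30.
Kira ∩ Eitan ∩ Isla: 10:15–11:00, 15:30–15:45, 16:15–16:30.
Kira ∩ Eitan ∩ Isla ∩ Dana: 10:15–11:00.
Kira ∩ Eitan ∩ Isla ∩ Dana ∩ Nikolai: 10:15–11:00.
Total common minutes: 45.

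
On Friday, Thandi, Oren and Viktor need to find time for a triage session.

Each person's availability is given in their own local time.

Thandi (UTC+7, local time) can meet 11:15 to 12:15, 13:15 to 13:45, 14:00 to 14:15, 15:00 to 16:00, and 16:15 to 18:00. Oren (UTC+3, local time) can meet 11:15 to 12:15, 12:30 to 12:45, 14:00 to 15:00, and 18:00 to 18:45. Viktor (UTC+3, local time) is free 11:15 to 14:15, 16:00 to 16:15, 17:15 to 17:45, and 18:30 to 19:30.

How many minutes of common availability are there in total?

60 minutes

Thandi → UTC: 04:15–05:15, 06:15–06:45, 07:00–07:15, 08:00–09:00, 09:15–11:00.
Oren → UTC: 08:15–09:15, 09:30–09:45, 11:00–12:00, 15:00–15:45.
Viktor → UTC: 08:15–11:15, 13:00–13:15, 14:15–14:45, 15:30–16:30.
Thandi ∩ Oren: 08:15–09:00, 09:30–09:45.
Thandi ∩ Oren ∩ Viktor: 08:15–09:00, 09:30–09:45.
Total common minutes: 45 + 15 = 60.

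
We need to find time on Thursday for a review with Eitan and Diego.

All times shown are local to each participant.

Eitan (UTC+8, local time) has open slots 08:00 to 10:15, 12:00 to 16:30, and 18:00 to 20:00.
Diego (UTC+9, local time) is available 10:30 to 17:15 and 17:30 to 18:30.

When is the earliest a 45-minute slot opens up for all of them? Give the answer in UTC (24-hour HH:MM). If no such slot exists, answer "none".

Eitan → UTC: 00:00–02:15, 04:00–08:30, 10:00–12:00.
Diego → UTC: 01:30–08:15, 08:30–09:30.
Eitan ∩ Diego: 01:30–02:15, 04:00–08:15.
Windows ≥ 45 min: 01:30–02:15, 04:00–08:15.
Earliest such window starts at 01:30.

01:30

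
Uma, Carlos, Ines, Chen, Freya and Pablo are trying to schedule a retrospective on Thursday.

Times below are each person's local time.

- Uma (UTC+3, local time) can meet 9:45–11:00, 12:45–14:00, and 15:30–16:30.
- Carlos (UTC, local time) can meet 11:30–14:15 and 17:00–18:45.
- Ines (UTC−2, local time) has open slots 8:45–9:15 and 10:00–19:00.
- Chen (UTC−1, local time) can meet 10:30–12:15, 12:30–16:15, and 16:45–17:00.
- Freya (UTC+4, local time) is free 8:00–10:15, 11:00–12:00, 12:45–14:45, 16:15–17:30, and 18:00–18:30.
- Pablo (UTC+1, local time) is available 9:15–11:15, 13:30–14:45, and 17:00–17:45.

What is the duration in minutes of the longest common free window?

Uma → UTC: 06:45–08:00, 09:45–11:00, 12:30–13:30.
Carlos → UTC: 11:30–14:15, 17:00–18:45.
Ines → UTC: 10:45–11:15, 12:00–21:00.
Chen → UTC: 11:30–13:15, 13:30–17:15, 17:45–18:00.
Freya → UTC: 04:00–06:15, 07:00–08:00, 08:45–10:45, 12:15–13:30, 14:00–14:30.
Pablo → UTC: 08:15–10:15, 12:30–13:45, 16:00–16:45.
Uma ∩ Carlos: 12:30–13:30.
Uma ∩ Carlos ∩ Ines: 12:30–13:30.
Uma ∩ Carlos ∩ Ines ∩ Chen: 12:30–13:15.
Uma ∩ Carlos ∩ Ines ∩ Chen ∩ Freya: 12:30–13:15.
Uma ∩ Carlos ∩ Ines ∩ Chen ∩ Freya ∩ Pablo: 12:30–13:15.
Single common window of 45 minutes.

45 minutes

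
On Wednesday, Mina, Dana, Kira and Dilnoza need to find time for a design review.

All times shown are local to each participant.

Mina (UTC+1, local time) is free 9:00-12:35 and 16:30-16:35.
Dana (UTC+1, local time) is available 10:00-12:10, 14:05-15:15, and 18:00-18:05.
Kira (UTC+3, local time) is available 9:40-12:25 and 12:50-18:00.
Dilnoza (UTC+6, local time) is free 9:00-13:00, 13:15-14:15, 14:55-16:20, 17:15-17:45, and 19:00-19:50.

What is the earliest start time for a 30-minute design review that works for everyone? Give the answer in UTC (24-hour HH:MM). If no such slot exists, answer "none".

09:50

Mina → UTC: 08:00–11:35, 15:30–15:35.
Dana → UTC: 09:00–11:10, 13:05–14:15, 17:00–17:05.
Kira → UTC: 06:40–09:25, 09:50–15:00.
Dilnoza → UTC: 03:00–07:00, 07:15–08:15, 08:55–10:20, 11:15–11:45, 13:00–13:50.
Mina ∩ Dana: 09:00–11:10.
Mina ∩ Dana ∩ Kira: 09:00–09:25, 09:50–11:10.
Mina ∩ Dana ∩ Kira ∩ Dilnoza: 09:00–09:25, 09:50–10:20.
Windows ≥ 30 min: 09:50–10:20.
Earliest such window starts at 09:50.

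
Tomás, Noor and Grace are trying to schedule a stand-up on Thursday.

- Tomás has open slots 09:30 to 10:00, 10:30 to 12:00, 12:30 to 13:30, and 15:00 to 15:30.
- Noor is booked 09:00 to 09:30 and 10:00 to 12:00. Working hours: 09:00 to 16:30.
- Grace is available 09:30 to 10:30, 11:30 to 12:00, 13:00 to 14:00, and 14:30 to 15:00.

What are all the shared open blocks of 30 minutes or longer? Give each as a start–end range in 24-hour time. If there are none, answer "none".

09:30–10:00, 13:00–13:30

Noor free within 09:00–16:30: 09:30–10:00, 12:00–16:30.
Tomás ∩ Noor: 09:30–10:00, 12:30–13:30, 15:00–15:30.
Tomás ∩ Noor ∩ Grace: 09:30–10:00, 13:00–13:30.
Windows ≥ 30 min: 09:30–10:00, 13:00–13:30.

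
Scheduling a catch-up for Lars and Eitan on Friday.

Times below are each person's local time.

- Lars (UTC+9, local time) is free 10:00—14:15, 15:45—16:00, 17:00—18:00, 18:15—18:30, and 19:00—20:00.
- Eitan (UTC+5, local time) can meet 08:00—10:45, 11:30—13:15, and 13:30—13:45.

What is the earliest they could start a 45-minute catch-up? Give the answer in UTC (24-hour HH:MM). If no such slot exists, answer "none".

Lars → UTC: 01:00–05:15, 06:45–07:00, 08:00–09:00, 09:15–09:30, 10:00–11:00.
Eitan → UTC: 03:00–05:45, 06:30–08:15, 08:30–08:45.
Lars ∩ Eitan: 03:00–05:15, 06:45–07:00, 08:00–08:15, 08:30–08:45.
Windows ≥ 45 min: 03:00–05:15.
Earliest such window starts at 03:00.

03:00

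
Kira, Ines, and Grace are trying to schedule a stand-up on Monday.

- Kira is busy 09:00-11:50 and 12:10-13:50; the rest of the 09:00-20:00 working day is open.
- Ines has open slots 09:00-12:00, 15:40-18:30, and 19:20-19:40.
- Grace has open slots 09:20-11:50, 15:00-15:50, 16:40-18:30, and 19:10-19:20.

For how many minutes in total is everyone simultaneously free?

120 minutes

Kira free within 09:00–20:00: 11:50–12:10, 13:50–20:00.
Kira ∩ Ines: 11:50–12:00, 15:40–18:30, 19:20–19:40.
Kira ∩ Ines ∩ Grace: 15:40–15:50, 16:40–18:30.
Total common minutes: 10 + 110 = 120.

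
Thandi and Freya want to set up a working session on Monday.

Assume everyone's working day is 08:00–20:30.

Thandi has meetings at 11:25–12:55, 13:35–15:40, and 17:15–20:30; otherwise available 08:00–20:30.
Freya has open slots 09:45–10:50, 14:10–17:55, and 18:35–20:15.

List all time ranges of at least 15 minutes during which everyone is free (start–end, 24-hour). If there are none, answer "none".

Thandi free within 08:00–20:30: 08:00–11:25, 12:55–13:35, 15:40–17:15.
Thandi ∩ Freya: 09:45–10:50, 15:40–17:15.
Windows ≥ 15 min: 09:45–10:50, 15:40–17:15.

09:45–10:50, 15:40–17:15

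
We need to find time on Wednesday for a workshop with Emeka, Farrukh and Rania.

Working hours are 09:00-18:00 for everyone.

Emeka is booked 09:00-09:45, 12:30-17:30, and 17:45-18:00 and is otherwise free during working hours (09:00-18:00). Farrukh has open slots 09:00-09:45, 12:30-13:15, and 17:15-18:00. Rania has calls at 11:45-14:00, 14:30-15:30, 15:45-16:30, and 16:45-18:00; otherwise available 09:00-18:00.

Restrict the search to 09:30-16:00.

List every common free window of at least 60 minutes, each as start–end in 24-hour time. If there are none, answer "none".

Emeka free within 09:00–18:00: 09:45–12:30, 17:30–17:45.
Rania free within 09:00–18:00: 09:00–11:45, 14:00–14:30, 15:30–15:45, 16:30–16:45.
Emeka ∩ Farrukh: 17:30–17:45.
Emeka ∩ Farrukh ∩ Rania: (none).
Restricted to 09:30–16:00: (none).
Windows ≥ 60 min: (none).

none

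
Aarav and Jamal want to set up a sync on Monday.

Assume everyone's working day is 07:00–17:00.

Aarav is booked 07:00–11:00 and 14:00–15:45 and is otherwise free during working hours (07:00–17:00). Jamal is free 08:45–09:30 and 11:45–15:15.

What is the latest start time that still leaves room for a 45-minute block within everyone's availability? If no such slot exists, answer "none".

13:15

Aarav free within 07:00–17:00: 11:00–14:00, 15:45–17:00.
Aarav ∩ Jamal: 11:45–14:00.
Windows ≥ 45 min: 11:45–14:00.
Latest start in the last window 11:45–14:00 is 14:00 − 45 min = 13:15.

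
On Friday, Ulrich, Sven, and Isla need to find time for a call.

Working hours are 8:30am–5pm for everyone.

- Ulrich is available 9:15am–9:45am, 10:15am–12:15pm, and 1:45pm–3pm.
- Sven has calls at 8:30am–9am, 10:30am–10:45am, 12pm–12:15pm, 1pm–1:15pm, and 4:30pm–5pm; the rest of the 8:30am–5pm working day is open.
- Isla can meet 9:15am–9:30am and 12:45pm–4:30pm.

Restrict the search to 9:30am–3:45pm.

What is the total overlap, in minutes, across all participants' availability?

Sven free within 08:30–17:00: 09:00–10:30, 10:45–12:00, 12:15–13:00, 13:15–16:30.
Ulrich ∩ Sven: 09:15–09:45, 10:15–10:30, 10:45–12:00, 13:45–15:00.
Ulrich ∩ Sven ∩ Isla: 09:15–09:30, 13:45–15:00.
Restricted to 09:30–15:45: 13:45–15:00.
Total common minutes: 75.

75 minutes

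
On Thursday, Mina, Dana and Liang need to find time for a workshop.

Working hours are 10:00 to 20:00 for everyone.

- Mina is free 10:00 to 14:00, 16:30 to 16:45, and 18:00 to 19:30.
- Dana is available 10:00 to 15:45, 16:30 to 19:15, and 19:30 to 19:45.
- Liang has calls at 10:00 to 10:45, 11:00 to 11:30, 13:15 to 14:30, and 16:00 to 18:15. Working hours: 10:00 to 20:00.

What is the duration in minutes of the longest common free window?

105 minutes

Liang free within 10:00–20:00: 10:45–11:00, 11:30–13:15, 14:30–16:00, 18:15–20:00.
Mina ∩ Dana: 10:00–14:00, 16:30–16:45, 18:00–19:15.
Mina ∩ Dana ∩ Liang: 10:45–11:00, 11:30–13:15, 18:15–19:15.
Common window lengths: 15, 105, 60 min; longest is 105.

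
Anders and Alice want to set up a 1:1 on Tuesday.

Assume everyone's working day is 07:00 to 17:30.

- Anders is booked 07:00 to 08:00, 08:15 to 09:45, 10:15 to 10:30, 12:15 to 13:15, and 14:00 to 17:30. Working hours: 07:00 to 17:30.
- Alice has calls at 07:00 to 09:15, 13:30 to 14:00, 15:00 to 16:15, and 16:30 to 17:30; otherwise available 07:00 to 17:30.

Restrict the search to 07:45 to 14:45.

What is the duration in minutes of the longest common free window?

105 minutes

Anders free within 07:00–17:30: 08:00–08:15, 09:45–10:15, 10:30–12:15, 13:15–14:00.
Alice free within 07:00–17:30: 09:15–13:30, 14:00–15:00, 16:15–16:30.
Anders ∩ Alice: 09:45–10:15, 10:30–12:15, 13:15–13:30.
Restricted to 07:45–14:45: 09:45–10:15, 10:30–12:15, 13:15–13:30.
Common window lengths: 30, 105, 15 min; longest is 105.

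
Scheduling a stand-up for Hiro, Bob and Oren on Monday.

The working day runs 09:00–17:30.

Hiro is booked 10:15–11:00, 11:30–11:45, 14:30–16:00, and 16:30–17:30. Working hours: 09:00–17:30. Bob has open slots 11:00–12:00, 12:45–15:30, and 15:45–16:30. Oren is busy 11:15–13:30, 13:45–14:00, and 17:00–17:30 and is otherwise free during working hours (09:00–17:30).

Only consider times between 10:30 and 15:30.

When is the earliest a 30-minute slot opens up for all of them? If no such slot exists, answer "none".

14:00

Hiro free within 09:00–17:30: 09:00–10:15, 11:00–11:30, 11:45–14:30, 16:00–16:30.
Oren free within 09:00–17:30: 09:00–11:15, 13:30–13:45, 14:00–17:00.
Hiro ∩ Bob: 11:00–11:30, 11:45–12:00, 12:45–14:30, 16:00–16:30.
Hiro ∩ Bob ∩ Oren: 11:00–11:15, 13:30–13:45, 14:00–14:30, 16:00–16:30.
Restricted to 10:30–15:30: 11:00–11:15, 13:30–13:45, 14:00–14:30.
Windows ≥ 30 min: 14:00–14:30.
Earliest such window starts at 14:00.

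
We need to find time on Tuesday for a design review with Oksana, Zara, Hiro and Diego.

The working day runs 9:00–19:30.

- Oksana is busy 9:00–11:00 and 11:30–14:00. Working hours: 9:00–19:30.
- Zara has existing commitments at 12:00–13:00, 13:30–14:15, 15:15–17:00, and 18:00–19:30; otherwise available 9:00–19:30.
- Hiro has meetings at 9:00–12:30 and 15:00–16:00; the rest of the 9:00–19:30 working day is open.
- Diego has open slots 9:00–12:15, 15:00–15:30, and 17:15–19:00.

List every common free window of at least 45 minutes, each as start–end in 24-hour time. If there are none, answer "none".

17:15–18:00

Oksana free within 09:00–19:30: 11:00–11:30, 14:00–19:30.
Zara free within 09:00–19:30: 09:00–12:00, 13:00–13:30, 14:15–15:15, 17:00–18:00.
Hiro free within 09:00–19:30: 12:30–15:00, 16:00–19:30.
Oksana ∩ Zara: 11:00–11:30, 14:15–15:15, 17:00–18:00.
Oksana ∩ Zara ∩ Hiro: 14:15–15:00, 17:00–18:00.
Oksana ∩ Zara ∩ Hiro ∩ Diego: 17:15–18:00.
Windows ≥ 45 min: 17:15–18:00.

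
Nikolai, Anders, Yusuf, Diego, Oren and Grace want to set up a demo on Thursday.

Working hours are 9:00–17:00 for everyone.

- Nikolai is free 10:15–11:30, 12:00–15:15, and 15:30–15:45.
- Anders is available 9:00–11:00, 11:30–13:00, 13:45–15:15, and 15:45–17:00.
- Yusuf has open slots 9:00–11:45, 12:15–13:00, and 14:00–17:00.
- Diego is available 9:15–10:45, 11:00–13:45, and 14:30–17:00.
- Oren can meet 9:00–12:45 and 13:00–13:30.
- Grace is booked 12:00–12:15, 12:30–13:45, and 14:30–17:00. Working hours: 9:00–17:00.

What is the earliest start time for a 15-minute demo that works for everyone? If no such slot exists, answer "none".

Grace free within 09:00–17:00: 09:00–12:00, 12:15–12:30, 13:45–14:30.
Nikolai ∩ Anders: 10:15–11:00, 12:00–13:00, 13:45–15:15.
Nikolai ∩ Anders ∩ Yusuf: 10:15–11:00, 12:15–13:00, 14:00–15:15.
Nikolai ∩ Anders ∩ Yusuf ∩ Diego: 10:15–10:45, 12:15–13:00, 14:30–15:15.
Nikolai ∩ Anders ∩ Yusuf ∩ Diego ∩ Oren: 10:15–10:45, 12:15–12:45.
Nikolai ∩ Anders ∩ Yusuf ∩ Diego ∩ Oren ∩ Grace: 10:15–10:45, 12:15–12:30.
Windows ≥ 15 min: 10:15–10:45, 12:15–12:30.
Earliest such window starts at 10:15.

10:15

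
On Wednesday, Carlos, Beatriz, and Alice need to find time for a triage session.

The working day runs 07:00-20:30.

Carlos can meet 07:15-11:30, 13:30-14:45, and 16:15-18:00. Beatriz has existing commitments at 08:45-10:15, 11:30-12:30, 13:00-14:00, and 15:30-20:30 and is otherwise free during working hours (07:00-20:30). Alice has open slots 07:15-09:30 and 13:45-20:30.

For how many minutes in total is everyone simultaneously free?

Beatriz free within 07:00–20:30: 07:00–08:45, 10:15–11:30, 12:30–13:00, 14:00–15:30.
Carlos ∩ Beatriz: 07:15–08:45, 10:15–11:30, 14:00–14:45.
Carlos ∩ Beatriz ∩ Alice: 07:15–08:45, 14:00–14:45.
Total common minutes: 90 + 45 = 135.

135 minutes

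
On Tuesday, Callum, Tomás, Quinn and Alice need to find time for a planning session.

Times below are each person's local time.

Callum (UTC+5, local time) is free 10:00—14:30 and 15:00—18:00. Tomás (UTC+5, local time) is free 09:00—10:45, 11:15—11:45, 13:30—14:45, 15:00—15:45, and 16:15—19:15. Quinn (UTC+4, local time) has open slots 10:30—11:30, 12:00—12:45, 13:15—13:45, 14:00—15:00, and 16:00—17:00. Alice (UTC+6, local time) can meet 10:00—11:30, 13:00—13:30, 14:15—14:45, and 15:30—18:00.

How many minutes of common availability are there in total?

Callum → UTC: 05:00–09:30, 10:00–13:00.
Tomás → UTC: 04:00–05:45, 06:15–06:45, 08:30–09:45, 10:00–10:45, 11:15–14:15.
Quinn → UTC: 06:30–07:30, 08:00–08:45, 09:15–09:45, 10:00–11:00, 12:00–13:00.
Alice → UTC: 04:00–05:30, 07:00–07:30, 08:15–08:45, 09:30–12:00.
Callum ∩ Tomás: 05:00–05:45, 06:15–06:45, 08:30–09:30, 10:00–10:45, 11:15–13:00.
Callum ∩ Tomás ∩ Quinn: 06:30–06:45, 08:30–08:45, 09:15–09:30, 10:00–10:45, 12:00–13:00.
Callum ∩ Tomás ∩ Quinn ∩ Alice: 08:30–08:45, 10:00–10:45.
Total common minutes: 15 + 45 = 60.

60 minutes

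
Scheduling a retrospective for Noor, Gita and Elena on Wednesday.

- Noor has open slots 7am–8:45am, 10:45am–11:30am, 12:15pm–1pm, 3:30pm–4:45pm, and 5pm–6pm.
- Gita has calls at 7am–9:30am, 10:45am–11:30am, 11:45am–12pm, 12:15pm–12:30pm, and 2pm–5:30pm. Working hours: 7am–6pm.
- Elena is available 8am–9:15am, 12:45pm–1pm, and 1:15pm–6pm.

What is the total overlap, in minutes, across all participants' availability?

Gita free within 07:00–18:00: 09:30–10:45, 11:30–11:45, 12:00–12:15, 12:30–14:00, 17:30–18:00.
Noor ∩ Gita: 12:30–13:00, 17:30–18:00.
Noor ∩ Gita ∩ Elena: 12:45–13:00, 17:30–18:00.
Total common minutes: 15 + 30 = 45.

45 minutes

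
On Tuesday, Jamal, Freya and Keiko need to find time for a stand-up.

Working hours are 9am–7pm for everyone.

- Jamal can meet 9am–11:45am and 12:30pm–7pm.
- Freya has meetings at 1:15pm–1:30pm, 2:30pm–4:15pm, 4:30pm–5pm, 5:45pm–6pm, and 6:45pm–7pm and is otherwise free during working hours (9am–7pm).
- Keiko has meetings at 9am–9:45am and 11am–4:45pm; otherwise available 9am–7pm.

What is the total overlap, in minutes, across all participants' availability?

Freya free within 09:00–19:00: 09:00–13:15, 13:30–14:30, 16:15–16:30, 17:00–17:45, 18:00–18:45.
Keiko free within 09:00–19:00: 09:45–11:00, 16:45–19:00.
Jamal ∩ Freya: 09:00–11:45, 12:30–13:15, 13:30–14:30, 16:15–16:30, 17:00–17:45, 18:00–18:45.
Jamal ∩ Freya ∩ Keiko: 09:45–11:00, 17:00–17:45, 18:00–18:45.
Total common minutes: 75 + 45 + 45 = 165.

165 minutes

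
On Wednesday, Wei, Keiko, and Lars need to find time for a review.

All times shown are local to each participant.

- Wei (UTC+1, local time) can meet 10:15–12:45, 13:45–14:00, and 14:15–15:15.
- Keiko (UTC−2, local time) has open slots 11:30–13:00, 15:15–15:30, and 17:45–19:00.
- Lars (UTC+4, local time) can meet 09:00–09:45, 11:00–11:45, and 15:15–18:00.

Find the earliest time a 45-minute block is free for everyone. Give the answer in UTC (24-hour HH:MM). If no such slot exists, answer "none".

none

Wei → UTC: 09:15–11:45, 12:45–13:00, 13:15–14:15.
Keiko → UTC: 13:30–15:00, 17:15–17:30, 19:45–21:00.
Lars → UTC: 05:00–05:45, 07:00–07:45, 11:15–14:00.
Wei ∩ Keiko: 13:30–14:15.
Wei ∩ Keiko ∩ Lars: 13:30–14:00.
Windows ≥ 45 min: (none).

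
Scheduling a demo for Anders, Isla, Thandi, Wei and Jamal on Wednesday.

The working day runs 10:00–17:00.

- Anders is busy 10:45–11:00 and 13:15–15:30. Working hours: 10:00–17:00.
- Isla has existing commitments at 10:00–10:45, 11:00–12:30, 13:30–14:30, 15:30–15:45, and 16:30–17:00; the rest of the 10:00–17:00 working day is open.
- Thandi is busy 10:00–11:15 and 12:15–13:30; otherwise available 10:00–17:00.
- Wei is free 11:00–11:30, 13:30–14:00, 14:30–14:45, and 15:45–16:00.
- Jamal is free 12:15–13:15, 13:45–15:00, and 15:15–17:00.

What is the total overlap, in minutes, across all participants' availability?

Anders free within 10:00–17:00: 10:00–10:45, 11:00–13:15, 15:30–17:00.
Isla free within 10:00–17:00: 10:45–11:00, 12:30–13:30, 14:30–15:30, 15:45–16:30.
Thandi free within 10:00–17:00: 11:15–12:15, 13:30–17:00.
Anders ∩ Isla: 12:30–13:15, 15:45–16:30.
Anders ∩ Isla ∩ Thandi: 15:45–16:30.
Anders ∩ Isla ∩ Thandi ∩ Wei: 15:45–16:00.
Anders ∩ Isla ∩ Thandi ∩ Wei ∩ Jamal: 15:45–16:00.
Total common minutes: 15.

15 minutes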